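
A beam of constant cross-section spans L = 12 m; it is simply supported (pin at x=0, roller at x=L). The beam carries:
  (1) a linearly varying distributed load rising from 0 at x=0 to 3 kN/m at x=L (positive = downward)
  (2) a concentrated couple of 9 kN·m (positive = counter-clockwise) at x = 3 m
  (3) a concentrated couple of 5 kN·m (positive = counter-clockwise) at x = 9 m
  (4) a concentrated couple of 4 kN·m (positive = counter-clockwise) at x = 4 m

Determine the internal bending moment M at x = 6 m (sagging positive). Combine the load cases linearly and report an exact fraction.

Load 1 — triangular load w₀=3 kN/m (0→w₀ over full span):
  M_1 = w₀Lx/6 - w₀x³/(6L) = 3·12·6/6 - 3·6³/(6·12) = 27 kN·m
Load 2 — applied couple M₀=9 kN·m at a=3 m (b=L-a=9):
  M_2 = M₀x/L - M₀  [x>a] = 9·6/12 - 9 = -9/2 kN·m
Load 3 — applied couple M₀=5 kN·m at a=9 m (b=L-a=3):
  M_3 = M₀x/L  [x≤a] = 5·6/12 = 5/2 kN·m
Load 4 — applied couple M₀=4 kN·m at a=4 m (b=L-a=8):
  M_4 = M₀x/L - M₀  [x>a] = 4·6/12 - 4 = -2 kN·m
Superposition: M = Σ M_i = 23 kN·m ≈ 23.000000 kN·m

M(6) = 23 kN·m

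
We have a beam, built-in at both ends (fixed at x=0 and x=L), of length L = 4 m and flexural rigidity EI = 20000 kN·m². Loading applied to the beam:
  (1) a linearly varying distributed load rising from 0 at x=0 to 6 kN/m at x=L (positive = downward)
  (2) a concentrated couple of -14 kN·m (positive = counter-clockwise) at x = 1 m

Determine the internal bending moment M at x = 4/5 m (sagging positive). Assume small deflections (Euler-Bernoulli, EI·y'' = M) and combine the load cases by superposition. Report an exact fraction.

M(4/5) = -6223/1000 kN·m

Load 1 — triangular load w₀=6 kN/m (0→w₀ over full span):
  M_1 = 3w₀Lx/20 - w₀L²/30 - w₀x³/(6L) = 3·6·4·(4/5)/20 - 6·4²/30 - 6·(4/5)³/(6·4) = -56/125 kN·m
Load 2 — applied couple M₀=-14 kN·m at a=1 m (b=L-a=3):
  M_2 = R_Ax - M_A  [x≤a] with R_A=-63/16, M_A=21/8 = (-63/16)·(4/5) - (21/8) = -231/40 kN·m
Superposition: M = Σ M_i = -6223/1000 kN·m ≈ -6.223000 kN·m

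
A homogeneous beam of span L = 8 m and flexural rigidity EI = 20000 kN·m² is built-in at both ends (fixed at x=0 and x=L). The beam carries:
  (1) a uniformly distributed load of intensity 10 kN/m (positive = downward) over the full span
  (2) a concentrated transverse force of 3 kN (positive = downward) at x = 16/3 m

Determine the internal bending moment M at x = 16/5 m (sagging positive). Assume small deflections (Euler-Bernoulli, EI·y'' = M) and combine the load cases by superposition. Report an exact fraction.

Load 1 — uniform load w=10 kN/m over full span:
  M_1 = wLx/2 - wL²/12 - wx²/2 = 10·8·(16/5)/2 - 10·8²/12 - 10·(16/5)²/2 = 352/15 kN·m
Load 2 — point force P=3 kN at a=16/3 m (b=L-a=8/3):
  M_2 = Pb²(3a+b)x/L³ - Pab²/L²  [x≤a] = 3·(8/3)²·(3·(16/3)+(8/3))·(16/5)/8³ - 3·(16/3)·(8/3)²/8² = 32/45 kN·m
Superposition: M = Σ M_i = 1088/45 kN·m ≈ 24.177778 kN·m

M(16/5) = 1088/45 kN·m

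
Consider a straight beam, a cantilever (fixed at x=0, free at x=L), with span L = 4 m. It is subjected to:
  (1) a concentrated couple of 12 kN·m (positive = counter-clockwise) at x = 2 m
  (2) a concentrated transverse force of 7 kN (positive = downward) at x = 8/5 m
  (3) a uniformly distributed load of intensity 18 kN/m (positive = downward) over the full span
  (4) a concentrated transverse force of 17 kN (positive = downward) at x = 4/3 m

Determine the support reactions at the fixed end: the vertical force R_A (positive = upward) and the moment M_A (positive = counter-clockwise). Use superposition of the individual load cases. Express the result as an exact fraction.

R_A = 96 kN, M_A = 2488/15 kN·m

Load 1 — applied couple M₀=12 kN·m at a=2 m (b=L-a=2):
  R_A = 0 kN
  M_A = -M₀ = -12 kN·m
Load 2 — point force P=7 kN at a=8/5 m (b=L-a=12/5):
  R_A = P = 7 kN
  M_A = Pa = 7·(8/5) = 56/5 kN·m
Load 3 — uniform load w=18 kN/m over full span:
  R_A = wL = 18·4 = 72 kN
  M_A = wL²/2 = 18·4²/2 = 144 kN·m
Load 4 — point force P=17 kN at a=4/3 m (b=L-a=8/3):
  R_A = P = 17 kN
  M_A = Pa = 17·(4/3) = 68/3 kN·m
Superposition: R_A = 96 kN, M_A = 2488/15 kN·m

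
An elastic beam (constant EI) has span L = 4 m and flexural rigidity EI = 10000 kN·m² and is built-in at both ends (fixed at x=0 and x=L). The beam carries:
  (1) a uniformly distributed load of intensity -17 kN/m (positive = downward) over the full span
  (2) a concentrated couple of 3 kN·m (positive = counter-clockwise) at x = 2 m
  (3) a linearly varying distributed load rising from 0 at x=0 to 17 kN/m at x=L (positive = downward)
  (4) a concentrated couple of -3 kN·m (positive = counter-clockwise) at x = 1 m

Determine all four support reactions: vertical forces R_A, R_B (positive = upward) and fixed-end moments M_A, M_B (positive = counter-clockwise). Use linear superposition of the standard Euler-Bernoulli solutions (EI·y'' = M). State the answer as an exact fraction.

R_A = -3763/160 kN, M_A = -983/80 kN·m, R_B = -1677/160 kN, M_B = 2131/240 kN·m

Load 1 — uniform load w=-17 kN/m over full span:
  R_A = wL/2 = (-17)·4/2 = -34 kN
  M_A = wL²/12 = (-17)·4²/12 = -68/3 kN·m
  R_B = wL/2 = (-17)·4/2 = -34 kN
  M_B = -wL²/12 = -(-17)·4²/12 = 68/3 kN·m
Load 2 — applied couple M₀=3 kN·m at a=2 m (b=L-a=2):
  R_A = 6M₀ab/L³ = 6·3·2·2/4³ = 9/8 kN
  M_A = M₀b(2a-b)/L² = 3·2·(2·2-2)/4² = 3/4 kN·m
  R_B = -6M₀ab/L³ = -6·3·2·2/4³ = -9/8 kN
  M_B = M₀a(2b-a)/L² = 3·2·(2·2-2)/4² = 3/4 kN·m
Load 3 — triangular load w₀=17 kN/m (0→w₀ over full span):
  R_A = 3w₀L/20 = 3·17·4/20 = 51/5 kN
  M_A = w₀L²/30 = 17·4²/30 = 136/15 kN·m
  R_B = 7w₀L/20 = 7·17·4/20 = 119/5 kN
  M_B = -w₀L²/20 = -17·4²/20 = -68/5 kN·m
Load 4 — applied couple M₀=-3 kN·m at a=1 m (b=L-a=3):
  R_A = 6M₀ab/L³ = 6·(-3)·1·3/4³ = -27/32 kN
  M_A = M₀b(2a-b)/L² = (-3)·3·(2·1-3)/4² = 9/16 kN·m
  R_B = -6M₀ab/L³ = -6·(-3)·1·3/4³ = 27/32 kN
  M_B = M₀a(2b-a)/L² = (-3)·1·(2·3-1)/4² = -15/16 kN·m
Superposition: R_A = -3763/160 kN, M_A = -983/80 kN·m, R_B = -1677/160 kN, M_B = 2131/240 kN·m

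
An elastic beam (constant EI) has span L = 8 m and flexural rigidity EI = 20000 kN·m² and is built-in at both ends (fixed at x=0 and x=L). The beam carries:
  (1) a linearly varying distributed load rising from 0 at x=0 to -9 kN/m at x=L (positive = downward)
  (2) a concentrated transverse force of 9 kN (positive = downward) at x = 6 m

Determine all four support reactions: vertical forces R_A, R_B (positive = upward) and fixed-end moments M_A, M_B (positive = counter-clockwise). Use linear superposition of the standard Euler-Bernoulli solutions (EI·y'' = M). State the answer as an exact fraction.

Load 1 — triangular load w₀=-9 kN/m (0→w₀ over full span):
  R_A = 3w₀L/20 = 3·(-9)·8/20 = -54/5 kN
  M_A = w₀L²/30 = (-9)·8²/30 = -96/5 kN·m
  R_B = 7w₀L/20 = 7·(-9)·8/20 = -126/5 kN
  M_B = -w₀L²/20 = -(-9)·8²/20 = 144/5 kN·m
Load 2 — point force P=9 kN at a=6 m (b=L-a=2):
  R_A = Pb²(3a+b)/L³ = 9·2²·(3·6+2)/8³ = 45/32 kN
  M_A = Pab²/L² = 9·6·2²/8² = 27/8 kN·m
  R_B = Pa²(a+3b)/L³ = 9·6²·(6+3·2)/8³ = 243/32 kN
  M_B = -Pa²b/L² = -9·6²·2/8² = -81/8 kN·m
Superposition: R_A = -1503/160 kN, M_A = -633/40 kN·m, R_B = -2817/160 kN, M_B = 747/40 kN·m

R_A = -1503/160 kN, M_A = -633/40 kN·m, R_B = -2817/160 kN, M_B = 747/40 kN·m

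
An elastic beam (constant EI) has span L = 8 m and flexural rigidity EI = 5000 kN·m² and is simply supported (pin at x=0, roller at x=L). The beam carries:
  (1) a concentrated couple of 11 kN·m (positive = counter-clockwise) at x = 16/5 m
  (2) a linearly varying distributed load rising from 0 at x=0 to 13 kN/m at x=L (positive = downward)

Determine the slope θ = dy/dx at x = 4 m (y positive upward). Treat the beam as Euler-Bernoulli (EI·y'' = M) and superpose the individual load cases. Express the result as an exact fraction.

θ(4) = -1061/1125000 rad

Load 1 — applied couple M₀=11 kN·m at a=16/5 m (b=L-a=24/5):
  θ_1 = (M₀x²/(2L)-M₀(x-a)+C₁)/EI  [x>a] with C₁=M₀(3b²-L²)/(6L)=88/75 = (11·4²/(2·8)-11·(4-(16/5))+(88/75))/5000 = 253/375000 rad
Load 2 — triangular load w₀=13 kN/m (0→w₀ over full span):
  θ_2 = -w₀(7L⁴-30L²x²+15x⁴)/(360LEI) = -13·(7·8⁴-30·8²·4²+15·4⁴)/(360·8·5000) = -91/56250 rad
Superposition: θ = Σ θ_i = -1061/1125000 rad ≈ -0.000943 rad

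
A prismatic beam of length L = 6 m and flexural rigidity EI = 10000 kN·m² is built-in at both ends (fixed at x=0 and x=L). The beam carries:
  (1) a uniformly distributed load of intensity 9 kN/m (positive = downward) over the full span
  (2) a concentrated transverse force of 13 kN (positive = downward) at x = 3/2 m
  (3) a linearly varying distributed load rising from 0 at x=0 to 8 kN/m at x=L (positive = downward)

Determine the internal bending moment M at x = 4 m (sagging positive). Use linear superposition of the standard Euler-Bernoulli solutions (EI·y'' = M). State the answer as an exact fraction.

M(4) = 20713/1440 kN·m

Load 1 — uniform load w=9 kN/m over full span:
  M_1 = wLx/2 - wL²/12 - wx²/2 = 9·6·4/2 - 9·6²/12 - 9·4²/2 = 9 kN·m
Load 2 — point force P=13 kN at a=3/2 m (b=L-a=9/2):
  M_2 = Pa²(a+3b)(L-x)/L³ - Pa²b/L²  [x>a] = 13·(3/2)²·((3/2)+3·(9/2))·(6-4)/6³ - 13·(3/2)²·(9/2)/6² = 13/32 kN·m
Load 3 — triangular load w₀=8 kN/m (0→w₀ over full span):
  M_3 = 3w₀Lx/20 - w₀L²/30 - w₀x³/(6L) = 3·8·6·4/20 - 8·6²/30 - 8·4³/(6·6) = 224/45 kN·m
Superposition: M = Σ M_i = 20713/1440 kN·m ≈ 14.384028 kN·m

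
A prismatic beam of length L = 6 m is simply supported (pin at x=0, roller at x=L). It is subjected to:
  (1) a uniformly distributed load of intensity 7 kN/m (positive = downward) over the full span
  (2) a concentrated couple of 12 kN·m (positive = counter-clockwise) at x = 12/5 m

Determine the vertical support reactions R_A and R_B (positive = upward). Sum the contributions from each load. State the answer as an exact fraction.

R_A = 23 kN, R_B = 19 kN

Load 1 — uniform load w=7 kN/m over full span:
  R_A = wL/2 = 7·6/2 = 21 kN
  R_B = wL/2 = 7·6/2 = 21 kN
Load 2 — applied couple M₀=12 kN·m at a=12/5 m (b=L-a=18/5):
  R_A = M₀/L = 12/6 = 2 kN
  R_B = -M₀/L = -12/6 = -2 kN
Superposition: R_A = 23 kN, R_B = 19 kN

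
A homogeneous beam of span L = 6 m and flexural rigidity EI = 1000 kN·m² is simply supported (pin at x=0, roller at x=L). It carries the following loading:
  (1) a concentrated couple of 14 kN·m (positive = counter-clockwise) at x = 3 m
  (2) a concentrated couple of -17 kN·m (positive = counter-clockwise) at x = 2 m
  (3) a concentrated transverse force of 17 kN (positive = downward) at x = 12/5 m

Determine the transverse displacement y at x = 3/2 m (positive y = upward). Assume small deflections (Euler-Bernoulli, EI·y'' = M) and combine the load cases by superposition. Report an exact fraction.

Load 1 — applied couple M₀=14 kN·m at a=3 m (b=L-a=3):
  y_1 = (M₀x³/(6L)+C₁x)/EI  [x≤a] with C₁=M₀(3b²-L²)/(6L)=-7/2 = (14·(3/2)³/(6·6)+(-7/2)·(3/2))/1000 = -63/16000 m
Load 2 — applied couple M₀=-17 kN·m at a=2 m (b=L-a=4):
  y_2 = (M₀x³/(6L)+C₁x)/EI  [x≤a] with C₁=M₀(3b²-L²)/(6L)=-17/3 = ((-17)·(3/2)³/(6·6)+(-17/3)·(3/2))/1000 = -323/32000 m
Load 3 — point force P=17 kN at a=12/5 m (b=L-a=18/5):
  y_3 = -Pbx(L²-b²-x²)/(6LEI)  [x≤a] = -17·(18/5)·(3/2)·(6²-(18/5)²-(3/2)²)/(6·6·1000) = -106029/2000000 m
Superposition: y = Σ y_i = -268183/4000000 m ≈ -0.067046 m

y(3/2) = -268183/4000000 m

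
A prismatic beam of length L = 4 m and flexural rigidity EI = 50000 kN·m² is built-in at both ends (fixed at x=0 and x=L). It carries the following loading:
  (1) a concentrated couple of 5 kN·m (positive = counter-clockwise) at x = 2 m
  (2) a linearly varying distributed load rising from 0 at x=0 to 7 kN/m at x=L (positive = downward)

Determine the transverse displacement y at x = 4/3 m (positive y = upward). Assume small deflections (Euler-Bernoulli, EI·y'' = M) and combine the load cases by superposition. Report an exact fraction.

y(4/3) = -3811/91125000 m

Load 1 — applied couple M₀=5 kN·m at a=2 m (b=L-a=2):
  y_1 = (R_Ax³/6 - M_Ax²/2)/EI  [x≤a] with R_A=15/8, M_A=5/4 = ((15/8)·(4/3)³/6 - (5/4)·(4/3)²/2)/50000 = -1/135000 m
Load 2 — triangular load w₀=7 kN/m (0→w₀ over full span):
  y_2 = -w₀x²(L-x)²(x+2L)/(120LEI) = -7·(4/3)²·(4-(4/3))²·((4/3)+2·4)/(120·4·50000) = -392/11390625 m
Superposition: y = Σ y_i = -3811/91125000 m ≈ -0.000042 m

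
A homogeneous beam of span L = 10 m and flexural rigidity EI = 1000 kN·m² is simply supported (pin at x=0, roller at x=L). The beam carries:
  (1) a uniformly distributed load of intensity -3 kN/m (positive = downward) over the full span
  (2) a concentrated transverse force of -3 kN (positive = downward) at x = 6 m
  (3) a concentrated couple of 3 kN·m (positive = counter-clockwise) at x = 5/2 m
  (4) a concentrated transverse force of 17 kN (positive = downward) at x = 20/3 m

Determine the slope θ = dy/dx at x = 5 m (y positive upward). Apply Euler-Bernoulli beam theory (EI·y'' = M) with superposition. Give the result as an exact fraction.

Load 1 — uniform load w=-3 kN/m over full span:
  θ_1 = -w(L³-6Lx²+4x³)/(24EI) = -(-3)·(10³-6·10·5²+4·5³)/(24·1000) = 0 rad
Load 2 — point force P=-3 kN at a=6 m (b=L-a=4):
  θ_2 = -Pb(L²-b²-3x²)/(6LEI)  [x≤a] = -(-3)·4·(10²-4²-3·5²)/(6·10·1000) = 9/5000 rad
Load 3 — applied couple M₀=3 kN·m at a=5/2 m (b=L-a=15/2):
  θ_3 = (M₀x²/(2L)-M₀(x-a)+C₁)/EI  [x>a] with C₁=M₀(3b²-L²)/(6L)=55/16 = (3·5²/(2·10)-3·(5-(5/2))+(55/16))/1000 = -1/3200 rad
Load 4 — point force P=17 kN at a=20/3 m (b=L-a=10/3):
  θ_4 = -Pb(L²-b²-3x²)/(6LEI)  [x≤a] = -17·(10/3)·(10²-(10/3)²-3·5²)/(6·10·1000) = -17/1296 rad
Superposition: θ = Σ θ_i = -75361/6480000 rad ≈ -0.011630 rad

θ(5) = -75361/6480000 rad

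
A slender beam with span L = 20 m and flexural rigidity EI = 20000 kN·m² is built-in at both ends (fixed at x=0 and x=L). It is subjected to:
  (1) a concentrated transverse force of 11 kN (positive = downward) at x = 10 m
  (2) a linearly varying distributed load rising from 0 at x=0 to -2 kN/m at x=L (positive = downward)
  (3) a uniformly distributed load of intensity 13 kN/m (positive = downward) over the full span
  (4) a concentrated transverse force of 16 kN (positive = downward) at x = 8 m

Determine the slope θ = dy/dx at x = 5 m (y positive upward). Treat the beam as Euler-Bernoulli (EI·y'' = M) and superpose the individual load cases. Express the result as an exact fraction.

θ(5) = -73689/1600000 rad

Load 1 — point force P=11 kN at a=10 m (b=L-a=10):
  θ_1 = -Pb²x(2aL-(3a+b)x)/(2L³EI)  [x≤a] = -11·10²·5·(2·10·20-(3·10+10)·5)/(2·20³·20000) = -11/3200 rad
Load 2 — triangular load w₀=-2 kN/m (0→w₀ over full span):
  θ_2 = -w₀(2x(L-x)(L-2x)(x+2L)+x²(L-x)²)/(120LEI) = -(-2)·(2·5·(20-5)·(20-2·5)·(5+2·20)+5²·(20-5)²)/(120·20·20000) = 39/12800 rad
Load 3 — uniform load w=13 kN/m over full span:
  θ_3 = -wx(L-x)(L-2x)/(12EI) = -13·5·(20-5)·(20-2·5)/(12·20000) = -13/320 rad
Load 4 — point force P=16 kN at a=8 m (b=L-a=12):
  θ_4 = -Pb²x(2aL-(3a+b)x)/(2L³EI)  [x≤a] = -16·12²·5·(2·8·20-(3·8+12)·5)/(2·20³·20000) = -63/12500 rad
Superposition: θ = Σ θ_i = -73689/1600000 rad ≈ -0.046056 rad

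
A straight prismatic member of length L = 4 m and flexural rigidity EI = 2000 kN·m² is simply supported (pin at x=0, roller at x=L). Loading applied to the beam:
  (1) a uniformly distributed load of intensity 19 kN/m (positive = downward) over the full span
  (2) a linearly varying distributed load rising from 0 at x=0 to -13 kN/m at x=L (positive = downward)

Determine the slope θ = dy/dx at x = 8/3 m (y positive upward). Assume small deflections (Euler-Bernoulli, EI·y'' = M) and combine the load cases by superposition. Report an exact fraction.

Load 1 — uniform load w=19 kN/m over full span:
  θ_1 = -w(L³-6Lx²+4x³)/(24EI) = -19·(4³-6·4·(8/3)²+4·(8/3)³)/(24·2000) = 247/20250 rad
Load 2 — triangular load w₀=-13 kN/m (0→w₀ over full span):
  θ_2 = -w₀(7L⁴-30L²x²+15x⁴)/(360LEI) = -(-13)·(7·4⁴-30·4²·(8/3)²+15·(8/3)⁴)/(360·4·2000) = -1183/303750 rad
Superposition: θ = Σ θ_i = 1261/151875 rad ≈ 0.008303 rad

θ(8/3) = 1261/151875 rad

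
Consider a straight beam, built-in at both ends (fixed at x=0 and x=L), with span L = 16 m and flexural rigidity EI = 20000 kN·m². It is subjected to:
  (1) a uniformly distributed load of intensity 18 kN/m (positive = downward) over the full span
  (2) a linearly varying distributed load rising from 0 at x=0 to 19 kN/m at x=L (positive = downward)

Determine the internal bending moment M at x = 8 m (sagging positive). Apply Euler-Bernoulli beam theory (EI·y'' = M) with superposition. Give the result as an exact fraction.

M(8) = 880/3 kN·m

Load 1 — uniform load w=18 kN/m over full span:
  M_1 = wLx/2 - wL²/12 - wx²/2 = 18·16·8/2 - 18·16²/12 - 18·8²/2 = 192 kN·m
Load 2 — triangular load w₀=19 kN/m (0→w₀ over full span):
  M_2 = 3w₀Lx/20 - w₀L²/30 - w₀x³/(6L) = 3·19·16·8/20 - 19·16²/30 - 19·8³/(6·16) = 304/3 kN·m
Superposition: M = Σ M_i = 880/3 kN·m ≈ 293.333333 kN·m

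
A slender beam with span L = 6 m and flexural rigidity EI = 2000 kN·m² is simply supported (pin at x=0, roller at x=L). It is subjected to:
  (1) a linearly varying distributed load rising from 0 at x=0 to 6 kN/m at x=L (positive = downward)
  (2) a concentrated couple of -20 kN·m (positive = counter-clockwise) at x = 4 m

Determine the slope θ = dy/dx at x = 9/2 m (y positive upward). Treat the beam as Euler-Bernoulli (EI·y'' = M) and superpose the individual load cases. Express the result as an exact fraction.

Load 1 — triangular load w₀=6 kN/m (0→w₀ over full span):
  θ_1 = -w₀(7L⁴-30L²x²+15x⁴)/(360LEI) = -6·(7·6⁴-30·6²·(9/2)²+15·(9/2)⁴)/(360·6·2000) = 11817/1280000 rad
Load 2 — applied couple M₀=-20 kN·m at a=4 m (b=L-a=2):
  θ_2 = (M₀x²/(2L)-M₀(x-a)+C₁)/EI  [x>a] with C₁=M₀(3b²-L²)/(6L)=40/3 = ((-20)·(9/2)²/(2·6)-(-20)·((9/2)-4)+(40/3))/2000 = -1/192 rad
Superposition: θ = Σ θ_i = 15451/3840000 rad ≈ 0.004024 rad

θ(9/2) = 15451/3840000 rad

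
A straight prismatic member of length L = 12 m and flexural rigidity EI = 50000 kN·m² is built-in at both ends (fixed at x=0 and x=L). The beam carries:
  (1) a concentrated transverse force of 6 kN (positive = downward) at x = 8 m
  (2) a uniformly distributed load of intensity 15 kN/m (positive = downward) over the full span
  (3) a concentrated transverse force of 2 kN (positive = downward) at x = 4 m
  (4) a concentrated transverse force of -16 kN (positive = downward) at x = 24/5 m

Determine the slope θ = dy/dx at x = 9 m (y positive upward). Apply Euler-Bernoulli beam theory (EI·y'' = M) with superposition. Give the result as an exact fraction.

Load 1 — point force P=6 kN at a=8 m (b=L-a=4):
  θ_1 = Pa²(L-x)(2bL-(3b+a)(L-x))/(2L³EI)  [x>a] = 6·8²·(12-9)·(2·4·12-(3·4+8)·(12-9))/(2·12³·50000) = 3/12500 rad
Load 2 — uniform load w=15 kN/m over full span:
  θ_2 = -wx(L-x)(L-2x)/(12EI) = -15·9·(12-9)·(12-2·9)/(12·50000) = 81/20000 rad
Load 3 — point force P=2 kN at a=4 m (b=L-a=8):
  θ_3 = Pa²(L-x)(2bL-(3b+a)(L-x))/(2L³EI)  [x>a] = 2·4²·(12-9)·(2·8·12-(3·8+4)·(12-9))/(2·12³·50000) = 3/50000 rad
Load 4 — point force P=-16 kN at a=24/5 m (b=L-a=36/5):
  θ_4 = Pa²(L-x)(2bL-(3b+a)(L-x))/(2L³EI)  [x>a] = (-16)·(24/5)²·(12-9)·(2·(36/5)·12-(3·(36/5)+(24/5))·(12-9))/(2·12³·50000) = -234/390625 rad
Superposition: θ = Σ θ_i = 46887/12500000 rad ≈ 0.003751 rad

θ(9) = 46887/12500000 rad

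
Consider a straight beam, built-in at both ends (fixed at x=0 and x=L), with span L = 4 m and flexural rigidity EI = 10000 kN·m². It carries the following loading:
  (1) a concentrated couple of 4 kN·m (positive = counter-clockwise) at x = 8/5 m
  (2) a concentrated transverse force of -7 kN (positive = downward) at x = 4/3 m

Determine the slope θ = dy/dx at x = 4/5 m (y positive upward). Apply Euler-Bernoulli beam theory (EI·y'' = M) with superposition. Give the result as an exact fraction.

Load 1 — applied couple M₀=4 kN·m at a=8/5 m (b=L-a=12/5):
  θ_1 = (R_Ax²/2 - M_Ax)/EI  [x≤a] with R_A=36/25, M_A=12/25 = ((36/25)·(4/5)²/2 - (12/25)·(4/5))/10000 = 3/390625 rad
Load 2 — point force P=-7 kN at a=4/3 m (b=L-a=8/3):
  θ_2 = -Pb²x(2aL-(3a+b)x)/(2L³EI)  [x≤a] = -(-7)·(8/3)²·(4/5)·(2·(4/3)·4-(3·(4/3)+(8/3))·(4/5))/(2·4³·10000) = 14/84375 rad
Superposition: θ = Σ θ_i = 1831/10546875 rad ≈ 0.000174 rad

θ(4/5) = 1831/10546875 rad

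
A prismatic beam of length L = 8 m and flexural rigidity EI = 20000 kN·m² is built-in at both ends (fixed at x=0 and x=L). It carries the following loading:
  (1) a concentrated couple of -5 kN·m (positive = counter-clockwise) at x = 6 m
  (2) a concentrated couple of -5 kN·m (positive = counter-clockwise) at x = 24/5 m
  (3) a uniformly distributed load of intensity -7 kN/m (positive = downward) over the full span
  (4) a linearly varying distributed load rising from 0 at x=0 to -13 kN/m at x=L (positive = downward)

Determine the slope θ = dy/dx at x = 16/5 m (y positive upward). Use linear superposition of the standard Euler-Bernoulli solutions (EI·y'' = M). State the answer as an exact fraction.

θ(16/5) = 20139/12500000 rad

Load 1 — applied couple M₀=-5 kN·m at a=6 m (b=L-a=2):
  θ_1 = (R_Ax²/2 - M_Ax)/EI  [x≤a] with R_A=-45/64, M_A=-25/16 = ((-45/64)·(16/5)²/2 - (-25/16)·(16/5))/20000 = 7/100000 rad
Load 2 — applied couple M₀=-5 kN·m at a=24/5 m (b=L-a=16/5):
  θ_2 = (R_Ax²/2 - M_Ax)/EI  [x≤a] with R_A=-9/10, M_A=-8/5 = ((-9/10)·(16/5)²/2 - (-8/5)·(16/5))/20000 = 2/78125 rad
Load 3 — uniform load w=-7 kN/m over full span:
  θ_3 = -wx(L-x)(L-2x)/(12EI) = -(-7)·(16/5)·(8-(16/5))·(8-2·(16/5))/(12·20000) = 56/78125 rad
Load 4 — triangular load w₀=-13 kN/m (0→w₀ over full span):
  θ_4 = -w₀(2x(L-x)(L-2x)(x+2L)+x²(L-x)²)/(120LEI) = -(-13)·(2·(16/5)·(8-(16/5))·(8-2·(16/5))·((16/5)+2·8)+(16/5)²·(8-(16/5))²)/(120·8·20000) = 312/390625 rad
Superposition: θ = Σ θ_i = 20139/12500000 rad ≈ 0.001611 rad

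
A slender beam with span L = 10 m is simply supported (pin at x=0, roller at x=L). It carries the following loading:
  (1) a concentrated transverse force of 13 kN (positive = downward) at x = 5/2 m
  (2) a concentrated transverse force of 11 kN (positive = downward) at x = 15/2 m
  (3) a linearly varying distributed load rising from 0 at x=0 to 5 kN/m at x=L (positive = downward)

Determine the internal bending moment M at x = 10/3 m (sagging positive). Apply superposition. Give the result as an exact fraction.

Load 1 — point force P=13 kN at a=5/2 m (b=L-a=15/2):
  M_1 = Pa(L-x)/L  [x>a] = 13·(5/2)·(10-(10/3))/10 = 65/3 kN·m
Load 2 — point force P=11 kN at a=15/2 m (b=L-a=5/2):
  M_2 = Pbx/L  [x≤a] = 11·(5/2)·(10/3)/10 = 55/6 kN·m
Load 3 — triangular load w₀=5 kN/m (0→w₀ over full span):
  M_3 = w₀Lx/6 - w₀x³/(6L) = 5·10·(10/3)/6 - 5·(10/3)³/(6·10) = 2000/81 kN·m
Superposition: M = Σ M_i = 8995/162 kN·m ≈ 55.524691 kN·m

M(10/3) = 8995/162 kN·m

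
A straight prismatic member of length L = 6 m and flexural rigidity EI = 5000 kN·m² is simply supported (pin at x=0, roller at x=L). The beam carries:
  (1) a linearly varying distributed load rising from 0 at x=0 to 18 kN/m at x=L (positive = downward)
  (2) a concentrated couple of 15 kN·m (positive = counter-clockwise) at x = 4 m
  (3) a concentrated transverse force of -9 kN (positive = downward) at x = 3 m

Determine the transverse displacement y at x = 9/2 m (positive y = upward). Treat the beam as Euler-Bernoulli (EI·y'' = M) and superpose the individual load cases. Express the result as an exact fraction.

y(9/2) = -24069/1280000 m

Load 1 — triangular load w₀=18 kN/m (0→w₀ over full span):
  y_1 = -w₀x(7L⁴-10L²x²+3x⁴)/(360LEI) = -18·(9/2)·(7·6⁴-10·6²·(9/2)²+3·(9/2)⁴)/(360·6·5000) = -28917/1280000 m
Load 2 — applied couple M₀=15 kN·m at a=4 m (b=L-a=2):
  y_2 = (M₀x³/(6L)-M₀(x-a)²/2+C₁x)/EI  [x>a] with C₁=M₀(3b²-L²)/(6L)=-10 = (15·(9/2)³/(6·6)-15·((9/2)-4)²/2+(-10)·(9/2))/5000 = -57/32000 m
Load 3 — point force P=-9 kN at a=3 m (b=L-a=3):
  y_3 = -Pa(L-x)(2Lx-a²-x²)/(6LEI)  [x>a] = -(-9)·3·(6-(9/2))·(2·6·(9/2)-3²-(9/2)²)/(6·6·5000) = 891/160000 m
Superposition: y = Σ y_i = -24069/1280000 m ≈ -0.018804 m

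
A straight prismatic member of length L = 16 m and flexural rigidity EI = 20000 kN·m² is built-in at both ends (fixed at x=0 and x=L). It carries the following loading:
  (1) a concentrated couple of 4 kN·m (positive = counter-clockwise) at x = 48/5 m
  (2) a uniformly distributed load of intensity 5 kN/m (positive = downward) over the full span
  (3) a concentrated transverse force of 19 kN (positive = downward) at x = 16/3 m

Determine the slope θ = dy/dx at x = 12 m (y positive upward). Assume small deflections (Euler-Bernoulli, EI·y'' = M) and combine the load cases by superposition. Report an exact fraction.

θ(12) = 496/46875 rad

Load 1 — applied couple M₀=4 kN·m at a=48/5 m (b=L-a=32/5):
  θ_1 = (R_Ax²/2 - M_Ax - M₀(x-a))/EI  [x>a] with R_A=9/25, M_A=32/25 = ((9/25)·12²/2 - (32/25)·12 - 4·(12-(48/5)))/20000 = 3/62500 rad
Load 2 — uniform load w=5 kN/m over full span:
  θ_2 = -wx(L-x)(L-2x)/(12EI) = -5·12·(16-12)·(16-2·12)/(12·20000) = 1/125 rad
Load 3 — point force P=19 kN at a=16/3 m (b=L-a=32/3):
  θ_3 = Pa²(L-x)(2bL-(3b+a)(L-x))/(2L³EI)  [x>a] = 19·(16/3)²·(16-12)·(2·(32/3)·16-(3·(32/3)+(16/3))·(16-12))/(2·16³·20000) = 19/7500 rad
Superposition: θ = Σ θ_i = 496/46875 rad ≈ 0.010581 rad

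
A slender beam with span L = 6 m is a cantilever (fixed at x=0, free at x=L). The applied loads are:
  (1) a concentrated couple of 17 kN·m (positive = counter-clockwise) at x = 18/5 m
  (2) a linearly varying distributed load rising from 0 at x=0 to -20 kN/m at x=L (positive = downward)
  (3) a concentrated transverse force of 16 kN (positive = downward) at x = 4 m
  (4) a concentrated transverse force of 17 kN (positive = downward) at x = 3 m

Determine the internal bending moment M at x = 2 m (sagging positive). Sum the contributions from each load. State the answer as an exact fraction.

M(2) = 832/9 kN·m

Load 1 — applied couple M₀=17 kN·m at a=18/5 m (b=L-a=12/5):
  M_1 = M₀  [x≤a] = 17 = 17 kN·m
Load 2 — triangular load w₀=-20 kN/m (0→w₀ over full span):
  M_2 = w₀Lx/2 - w₀L²/3 - w₀x³/(6L) = (-20)·6·2/2 - (-20)·6²/3 - (-20)·2³/(6·6) = 1120/9 kN·m
Load 3 — point force P=16 kN at a=4 m (b=L-a=2):
  M_3 = -P(a-x)  [x≤a] = -16·(4-2) = -32 kN·m
Load 4 — point force P=17 kN at a=3 m (b=L-a=3):
  M_4 = -P(a-x)  [x≤a] = -17·(3-2) = -17 kN·m
Superposition: M = Σ M_i = 832/9 kN·m ≈ 92.444444 kN·m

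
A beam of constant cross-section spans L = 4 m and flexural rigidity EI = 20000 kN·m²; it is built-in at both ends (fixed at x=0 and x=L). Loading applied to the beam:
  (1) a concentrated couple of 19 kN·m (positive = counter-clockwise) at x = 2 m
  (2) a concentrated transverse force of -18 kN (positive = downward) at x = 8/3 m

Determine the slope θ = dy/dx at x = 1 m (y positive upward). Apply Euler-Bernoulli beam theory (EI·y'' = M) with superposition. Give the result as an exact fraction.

θ(1) = 29/320000 rad

Load 1 — applied couple M₀=19 kN·m at a=2 m (b=L-a=2):
  θ_1 = (R_Ax²/2 - M_Ax)/EI  [x≤a] with R_A=57/8, M_A=19/4 = ((57/8)·1²/2 - (19/4)·1)/20000 = -19/320000 rad
Load 2 — point force P=-18 kN at a=8/3 m (b=L-a=4/3):
  θ_2 = -Pb²x(2aL-(3a+b)x)/(2L³EI)  [x≤a] = -(-18)·(4/3)²·1·(2·(8/3)·4-(3·(8/3)+(4/3))·1)/(2·4³·20000) = 3/20000 rad
Superposition: θ = Σ θ_i = 29/320000 rad ≈ 0.000091 rad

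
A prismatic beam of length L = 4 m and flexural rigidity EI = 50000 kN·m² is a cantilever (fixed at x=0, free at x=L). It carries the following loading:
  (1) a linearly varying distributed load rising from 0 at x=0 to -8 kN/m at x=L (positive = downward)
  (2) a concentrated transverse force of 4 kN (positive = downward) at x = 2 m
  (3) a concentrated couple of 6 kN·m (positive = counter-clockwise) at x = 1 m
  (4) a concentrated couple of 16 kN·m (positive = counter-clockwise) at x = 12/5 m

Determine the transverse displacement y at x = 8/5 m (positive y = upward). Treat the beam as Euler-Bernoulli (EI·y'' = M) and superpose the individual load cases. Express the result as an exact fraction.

Load 1 — triangular load w₀=-8 kN/m (0→w₀ over full span):
  y_1 = (w₀Lx³/12-w₀L²x²/6-w₀x⁵/(120L))/EI = ((-8)·4·(8/5)³/12-(-8)·4²·(8/5)²/6-(-8)·(8/5)⁵/(120·4))/50000 = 128512/146484375 m
Load 2 — point force P=4 kN at a=2 m (b=L-a=2):
  y_2 = -Px²(3a-x)/(6EI)  [x≤a] = -4·(8/5)²·(3·2-(8/5))/(6·50000) = -176/1171875 m
Load 3 — applied couple M₀=6 kN·m at a=1 m (b=L-a=3):
  y_3 = M₀a(2x-a)/(2EI)  [x>a] = 6·1·(2·(8/5)-1)/(2·50000) = 33/250000 m
Load 4 — applied couple M₀=16 kN·m at a=12/5 m (b=L-a=8/5):
  y_4 = M₀x²/(2EI)  [x≤a] = 16·(8/5)²/(2·50000) = 32/78125 m
Superposition: y = Σ y_i = 991189/781250000 m ≈ 0.001269 m

y(8/5) = 991189/781250000 m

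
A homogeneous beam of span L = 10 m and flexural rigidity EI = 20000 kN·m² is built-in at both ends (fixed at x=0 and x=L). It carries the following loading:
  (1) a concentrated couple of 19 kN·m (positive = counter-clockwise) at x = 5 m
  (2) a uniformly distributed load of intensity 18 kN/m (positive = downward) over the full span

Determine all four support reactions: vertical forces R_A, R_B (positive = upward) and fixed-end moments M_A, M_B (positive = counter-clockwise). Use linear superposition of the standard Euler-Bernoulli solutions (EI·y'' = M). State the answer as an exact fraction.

Load 1 — applied couple M₀=19 kN·m at a=5 m (b=L-a=5):
  R_A = 6M₀ab/L³ = 6·19·5·5/10³ = 57/20 kN
  M_A = M₀b(2a-b)/L² = 19·5·(2·5-5)/10² = 19/4 kN·m
  R_B = -6M₀ab/L³ = -6·19·5·5/10³ = -57/20 kN
  M_B = M₀a(2b-a)/L² = 19·5·(2·5-5)/10² = 19/4 kN·m
Load 2 — uniform load w=18 kN/m over full span:
  R_A = wL/2 = 18·10/2 = 90 kN
  M_A = wL²/12 = 18·10²/12 = 150 kN·m
  R_B = wL/2 = 18·10/2 = 90 kN
  M_B = -wL²/12 = -18·10²/12 = -150 kN·m
Superposition: R_A = 1857/20 kN, M_A = 619/4 kN·m, R_B = 1743/20 kN, M_B = -581/4 kN·m

R_A = 1857/20 kN, M_A = 619/4 kN·m, R_B = 1743/20 kN, M_B = -581/4 kN·m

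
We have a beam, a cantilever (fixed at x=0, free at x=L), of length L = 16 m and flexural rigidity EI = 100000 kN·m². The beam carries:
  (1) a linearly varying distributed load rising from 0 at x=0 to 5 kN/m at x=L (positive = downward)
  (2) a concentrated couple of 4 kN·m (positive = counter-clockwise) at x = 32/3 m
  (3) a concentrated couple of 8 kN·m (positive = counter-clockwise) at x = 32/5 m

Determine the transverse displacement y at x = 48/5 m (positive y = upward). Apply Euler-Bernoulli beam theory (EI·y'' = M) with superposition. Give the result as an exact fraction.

y(48/5) = -1314736/9765625 m

Load 1 — triangular load w₀=5 kN/m (0→w₀ over full span):
  y_1 = (w₀Lx³/12-w₀L²x²/6-w₀x⁵/(120L))/EI = (5·16·(48/5)³/12-5·16²·(48/5)²/6-5·(48/5)⁵/(120·16))/100000 = -1364736/9765625 m
Load 2 — applied couple M₀=4 kN·m at a=32/3 m (b=L-a=16/3):
  y_2 = M₀x²/(2EI)  [x≤a] = 4·(48/5)²/(2·100000) = 144/78125 m
Load 3 — applied couple M₀=8 kN·m at a=32/5 m (b=L-a=48/5):
  y_3 = M₀a(2x-a)/(2EI)  [x>a] = 8·(32/5)·(2·(48/5)-(32/5))/(2·100000) = 256/78125 m
Superposition: y = Σ y_i = -1314736/9765625 m ≈ -0.134629 m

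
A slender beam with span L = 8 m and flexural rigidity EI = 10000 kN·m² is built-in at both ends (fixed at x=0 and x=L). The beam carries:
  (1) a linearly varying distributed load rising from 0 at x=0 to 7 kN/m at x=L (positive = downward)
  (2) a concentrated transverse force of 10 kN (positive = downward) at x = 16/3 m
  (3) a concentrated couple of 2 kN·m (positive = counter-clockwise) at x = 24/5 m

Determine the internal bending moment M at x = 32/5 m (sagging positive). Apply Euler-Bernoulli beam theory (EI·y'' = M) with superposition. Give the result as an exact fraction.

M(32/5) = 98/375 kN·m

Load 1 — triangular load w₀=7 kN/m (0→w₀ over full span):
  M_1 = 3w₀Lx/20 - w₀L²/30 - w₀x³/(6L) = 3·7·8·(32/5)/20 - 7·8²/30 - 7·(32/5)³/(6·8) = 224/375 kN·m
Load 2 — point force P=10 kN at a=16/3 m (b=L-a=8/3):
  M_2 = Pa²(a+3b)(L-x)/L³ - Pa²b/L²  [x>a] = 10·(16/3)²·((16/3)+3·(8/3))·(8-(32/5))/8³ - 10·(16/3)²·(8/3)/8² = 0 kN·m
Load 3 — applied couple M₀=2 kN·m at a=24/5 m (b=L-a=16/5):
  M_3 = R_Ax - M_A - M₀  [x>a] with R_A=9/25, M_A=16/25 = (9/25)·(32/5) - (16/25) - 2 = -42/125 kN·m
Superposition: M = Σ M_i = 98/375 kN·m ≈ 0.261333 kN·m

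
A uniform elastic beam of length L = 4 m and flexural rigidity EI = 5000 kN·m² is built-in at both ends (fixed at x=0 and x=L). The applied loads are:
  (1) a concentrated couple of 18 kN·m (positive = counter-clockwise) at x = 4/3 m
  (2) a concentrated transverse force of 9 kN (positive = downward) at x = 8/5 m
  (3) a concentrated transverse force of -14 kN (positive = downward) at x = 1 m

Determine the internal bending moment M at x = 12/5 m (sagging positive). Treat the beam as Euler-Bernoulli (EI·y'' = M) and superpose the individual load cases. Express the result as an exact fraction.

Load 1 — applied couple M₀=18 kN·m at a=4/3 m (b=L-a=8/3):
  M_1 = R_Ax - M_A - M₀  [x>a] with R_A=6, M_A=0 = 6·(12/5) - 0 - 18 = -18/5 kN·m
Load 2 — point force P=9 kN at a=8/5 m (b=L-a=12/5):
  M_2 = Pa²(a+3b)(L-x)/L³ - Pa²b/L²  [x>a] = 9·(8/5)²·((8/5)+3·(12/5))·(4-(12/5))/4³ - 9·(8/5)²·(12/5)/4² = 1008/625 kN·m
Load 3 — point force P=-14 kN at a=1 m (b=L-a=3):
  M_3 = Pa²(a+3b)(L-x)/L³ - Pa²b/L²  [x>a] = (-14)·1²·(1+3·3)·(4-(12/5))/4³ - (-14)·1²·3/4² = -7/8 kN·m
Superposition: M = Σ M_i = -14311/5000 kN·m ≈ -2.862200 kN·m

M(12/5) = -14311/5000 kN·m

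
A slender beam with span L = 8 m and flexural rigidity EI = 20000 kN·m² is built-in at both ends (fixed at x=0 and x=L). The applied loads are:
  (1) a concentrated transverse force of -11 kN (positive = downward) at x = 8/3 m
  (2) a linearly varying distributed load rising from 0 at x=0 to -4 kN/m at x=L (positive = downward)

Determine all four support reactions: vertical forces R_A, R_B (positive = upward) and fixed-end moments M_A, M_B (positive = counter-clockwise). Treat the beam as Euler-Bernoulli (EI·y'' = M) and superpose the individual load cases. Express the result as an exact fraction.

R_A = -1748/135 kN, M_A = -2912/135 kN·m, R_B = -1897/135 kN, M_B = 2608/135 kN·m

Load 1 — point force P=-11 kN at a=8/3 m (b=L-a=16/3):
  R_A = Pb²(3a+b)/L³ = (-11)·(16/3)²·(3·(8/3)+(16/3))/8³ = -220/27 kN
  M_A = Pab²/L² = (-11)·(8/3)·(16/3)²/8² = -352/27 kN·m
  R_B = Pa²(a+3b)/L³ = (-11)·(8/3)²·((8/3)+3·(16/3))/8³ = -77/27 kN
  M_B = -Pa²b/L² = -(-11)·(8/3)²·(16/3)/8² = 176/27 kN·m
Load 2 — triangular load w₀=-4 kN/m (0→w₀ over full span):
  R_A = 3w₀L/20 = 3·(-4)·8/20 = -24/5 kN
  M_A = w₀L²/30 = (-4)·8²/30 = -128/15 kN·m
  R_B = 7w₀L/20 = 7·(-4)·8/20 = -56/5 kN
  M_B = -w₀L²/20 = -(-4)·8²/20 = 64/5 kN·m
Superposition: R_A = -1748/135 kN, M_A = -2912/135 kN·m, R_B = -1897/135 kN, M_B = 2608/135 kN·m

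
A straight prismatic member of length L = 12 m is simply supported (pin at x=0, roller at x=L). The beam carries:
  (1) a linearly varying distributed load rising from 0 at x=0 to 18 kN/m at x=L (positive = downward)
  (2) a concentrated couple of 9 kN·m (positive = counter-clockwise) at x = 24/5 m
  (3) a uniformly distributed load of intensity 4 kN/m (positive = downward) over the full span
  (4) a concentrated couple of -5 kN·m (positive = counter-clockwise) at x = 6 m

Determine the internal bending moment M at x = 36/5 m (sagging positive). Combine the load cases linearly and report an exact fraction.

M(36/5) = 29176/125 kN·m

Load 1 — triangular load w₀=18 kN/m (0→w₀ over full span):
  M_1 = w₀Lx/6 - w₀x³/(6L) = 18·12·(36/5)/6 - 18·(36/5)³/(6·12) = 20736/125 kN·m
Load 2 — applied couple M₀=9 kN·m at a=24/5 m (b=L-a=36/5):
  M_2 = M₀x/L - M₀  [x>a] = 9·(36/5)/12 - 9 = -18/5 kN·m
Load 3 — uniform load w=4 kN/m over full span:
  M_3 = wx(L-x)/2 = 4·(36/5)·(12-(36/5))/2 = 1728/25 kN·m
Load 4 — applied couple M₀=-5 kN·m at a=6 m (b=L-a=6):
  M_4 = M₀x/L - M₀  [x>a] = (-5)·(36/5)/12 - (-5) = 2 kN·m
Superposition: M = Σ M_i = 29176/125 kN·m ≈ 233.408000 kN·m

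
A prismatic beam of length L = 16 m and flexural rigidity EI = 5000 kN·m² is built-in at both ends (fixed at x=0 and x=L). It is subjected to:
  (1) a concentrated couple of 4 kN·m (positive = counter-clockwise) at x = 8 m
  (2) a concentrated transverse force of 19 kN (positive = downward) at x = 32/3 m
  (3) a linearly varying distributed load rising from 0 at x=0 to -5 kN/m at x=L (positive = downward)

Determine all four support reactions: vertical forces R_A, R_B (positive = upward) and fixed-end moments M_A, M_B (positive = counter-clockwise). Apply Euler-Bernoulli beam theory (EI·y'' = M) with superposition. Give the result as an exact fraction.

R_A = -1447/216 kN, M_A = -517/27 kN·m, R_B = -3089/216 kN, M_B = 539/27 kN·m

Load 1 — applied couple M₀=4 kN·m at a=8 m (b=L-a=8):
  R_A = 6M₀ab/L³ = 6·4·8·8/16³ = 3/8 kN
  M_A = M₀b(2a-b)/L² = 4·8·(2·8-8)/16² = 1 kN·m
  R_B = -6M₀ab/L³ = -6·4·8·8/16³ = -3/8 kN
  M_B = M₀a(2b-a)/L² = 4·8·(2·8-8)/16² = 1 kN·m
Load 2 — point force P=19 kN at a=32/3 m (b=L-a=16/3):
  R_A = Pb²(3a+b)/L³ = 19·(16/3)²·(3·(32/3)+(16/3))/16³ = 133/27 kN
  M_A = Pab²/L² = 19·(32/3)·(16/3)²/16² = 608/27 kN·m
  R_B = Pa²(a+3b)/L³ = 19·(32/3)²·((32/3)+3·(16/3))/16³ = 380/27 kN
  M_B = -Pa²b/L² = -19·(32/3)²·(16/3)/16² = -1216/27 kN·m
Load 3 — triangular load w₀=-5 kN/m (0→w₀ over full span):
  R_A = 3w₀L/20 = 3·(-5)·16/20 = -12 kN
  M_A = w₀L²/30 = (-5)·16²/30 = -128/3 kN·m
  R_B = 7w₀L/20 = 7·(-5)·16/20 = -28 kN
  M_B = -w₀L²/20 = -(-5)·16²/20 = 64 kN·m
Superposition: R_A = -1447/216 kN, M_A = -517/27 kN·m, R_B = -3089/216 kN, M_B = 539/27 kN·m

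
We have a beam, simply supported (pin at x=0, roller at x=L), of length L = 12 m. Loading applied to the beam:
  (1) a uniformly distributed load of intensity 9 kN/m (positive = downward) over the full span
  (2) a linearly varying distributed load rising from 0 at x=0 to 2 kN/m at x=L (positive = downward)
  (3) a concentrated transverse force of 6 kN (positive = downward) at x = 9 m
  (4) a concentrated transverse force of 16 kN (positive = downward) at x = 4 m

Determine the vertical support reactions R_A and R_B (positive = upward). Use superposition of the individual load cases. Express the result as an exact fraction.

Load 1 — uniform load w=9 kN/m over full span:
  R_A = wL/2 = 9·12/2 = 54 kN
  R_B = wL/2 = 9·12/2 = 54 kN
Load 2 — triangular load w₀=2 kN/m (0→w₀ over full span):
  R_A = w₀L/6 = 2·12/6 = 4 kN
  R_B = w₀L/3 = 2·12/3 = 8 kN
Load 3 — point force P=6 kN at a=9 m (b=L-a=3):
  R_A = Pb/L = 6·3/12 = 3/2 kN
  R_B = Pa/L = 6·9/12 = 9/2 kN
Load 4 — point force P=16 kN at a=4 m (b=L-a=8):
  R_A = Pb/L = 16·8/12 = 32/3 kN
  R_B = Pa/L = 16·4/12 = 16/3 kN
Superposition: R_A = 421/6 kN, R_B = 431/6 kN

R_A = 421/6 kN, R_B = 431/6 kN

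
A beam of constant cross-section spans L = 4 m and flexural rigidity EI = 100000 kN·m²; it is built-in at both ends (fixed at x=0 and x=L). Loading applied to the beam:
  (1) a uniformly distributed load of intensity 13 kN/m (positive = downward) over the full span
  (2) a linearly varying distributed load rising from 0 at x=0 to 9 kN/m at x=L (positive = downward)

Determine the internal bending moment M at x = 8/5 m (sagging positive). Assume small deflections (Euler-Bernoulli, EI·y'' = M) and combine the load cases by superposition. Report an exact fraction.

M(8/5) = 3724/375 kN·m

Load 1 — uniform load w=13 kN/m over full span:
  M_1 = wLx/2 - wL²/12 - wx²/2 = 13·4·(8/5)/2 - 13·4²/12 - 13·(8/5)²/2 = 572/75 kN·m
Load 2 — triangular load w₀=9 kN/m (0→w₀ over full span):
  M_2 = 3w₀Lx/20 - w₀L²/30 - w₀x³/(6L) = 3·9·4·(8/5)/20 - 9·4²/30 - 9·(8/5)³/(6·4) = 288/125 kN·m
Superposition: M = Σ M_i = 3724/375 kN·m ≈ 9.930667 kN·m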